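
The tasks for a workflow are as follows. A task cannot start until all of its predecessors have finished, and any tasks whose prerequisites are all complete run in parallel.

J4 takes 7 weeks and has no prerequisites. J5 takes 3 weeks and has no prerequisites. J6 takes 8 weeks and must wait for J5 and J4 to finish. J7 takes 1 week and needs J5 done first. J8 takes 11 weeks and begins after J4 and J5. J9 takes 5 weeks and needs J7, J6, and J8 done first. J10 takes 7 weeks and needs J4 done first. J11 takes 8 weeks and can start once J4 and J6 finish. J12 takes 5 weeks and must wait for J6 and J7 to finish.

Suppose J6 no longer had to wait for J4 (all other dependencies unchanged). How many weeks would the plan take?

With the dependency in place, J4→J6→J11 = 7+8+8 = 23 sets the finish at 23 weeks.
Without J4→J6, J6's earliest start moves from 7 to 3.
The longest chain is now J4→J8→J9 = 7+11+5 = 23, so the plan takes 23 weeks.

23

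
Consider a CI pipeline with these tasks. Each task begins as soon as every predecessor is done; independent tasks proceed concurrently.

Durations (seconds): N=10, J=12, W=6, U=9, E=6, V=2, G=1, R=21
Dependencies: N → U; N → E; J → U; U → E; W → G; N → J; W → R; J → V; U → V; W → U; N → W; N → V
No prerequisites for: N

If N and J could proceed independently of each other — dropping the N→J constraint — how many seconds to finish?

37

With the dependency in place, N→J→U→E = 10+12+9+6 = 37 sets the finish at 37 seconds.
Without N→J, J's earliest start moves from 10 to 0.
New critical path: N→W→R = 10+6+21 = 37 ⇒ 37 seconds.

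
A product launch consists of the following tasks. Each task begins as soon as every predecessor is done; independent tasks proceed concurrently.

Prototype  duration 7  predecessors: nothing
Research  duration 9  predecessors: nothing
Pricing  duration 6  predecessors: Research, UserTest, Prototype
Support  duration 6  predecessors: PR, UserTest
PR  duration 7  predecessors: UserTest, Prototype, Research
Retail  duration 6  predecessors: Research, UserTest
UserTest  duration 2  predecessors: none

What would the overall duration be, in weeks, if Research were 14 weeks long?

Actual critical path: Research→PR→Support = 9+7+6 = 22 ⇒ 22 weeks.
Research lies on that path, so at 14 weeks the path becomes 27 weeks.
That remains the longest chain; total 27 weeks.

27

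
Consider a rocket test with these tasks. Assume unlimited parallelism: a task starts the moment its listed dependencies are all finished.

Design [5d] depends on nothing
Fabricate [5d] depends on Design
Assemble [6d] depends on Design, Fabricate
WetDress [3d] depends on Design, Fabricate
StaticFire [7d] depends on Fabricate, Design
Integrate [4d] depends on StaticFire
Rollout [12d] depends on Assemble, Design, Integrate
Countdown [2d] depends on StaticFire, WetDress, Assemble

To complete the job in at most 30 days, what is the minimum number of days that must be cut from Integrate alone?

Current finish: 33 days; target: 30.
Integrate is on every critical path, so each day cut from Integrate cuts the finish by one (this holds down to a finish of 30).
Need 33 − 30 = 3 days off Integrate → Integrate becomes 1 day, finish becomes 30.

3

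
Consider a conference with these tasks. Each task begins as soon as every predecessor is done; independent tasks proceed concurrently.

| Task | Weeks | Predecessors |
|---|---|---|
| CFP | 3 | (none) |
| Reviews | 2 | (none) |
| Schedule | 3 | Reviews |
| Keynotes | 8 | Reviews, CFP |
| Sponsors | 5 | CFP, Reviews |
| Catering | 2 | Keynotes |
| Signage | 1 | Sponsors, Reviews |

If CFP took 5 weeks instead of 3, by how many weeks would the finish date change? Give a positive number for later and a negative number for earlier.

2

Actual critical path: CFP→Keynotes→Catering = 3+8+2 = 13 ⇒ 13 weeks.
CFP is on the critical path; changing it to 5 makes that path 15 weeks.
The critical path is still CFP→Keynotes→Catering; finish is now 15 weeks.
Change in finish: 15 − 13 = +2 weeks.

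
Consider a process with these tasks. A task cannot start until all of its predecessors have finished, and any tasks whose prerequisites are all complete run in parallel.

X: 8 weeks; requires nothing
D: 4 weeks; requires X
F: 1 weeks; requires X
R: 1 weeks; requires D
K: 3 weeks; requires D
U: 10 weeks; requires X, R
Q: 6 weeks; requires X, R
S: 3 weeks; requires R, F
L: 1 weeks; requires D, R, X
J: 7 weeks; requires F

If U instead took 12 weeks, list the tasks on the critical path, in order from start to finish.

X, D, R, U

The binding path is X→D→R→U = 8+4+1+10 = 23; finish at 23 weeks.
Since U is critical, the +2 change carries straight to that chain (now 25 weeks).
The critical path is still X→D→R→U; finish is now 25 weeks.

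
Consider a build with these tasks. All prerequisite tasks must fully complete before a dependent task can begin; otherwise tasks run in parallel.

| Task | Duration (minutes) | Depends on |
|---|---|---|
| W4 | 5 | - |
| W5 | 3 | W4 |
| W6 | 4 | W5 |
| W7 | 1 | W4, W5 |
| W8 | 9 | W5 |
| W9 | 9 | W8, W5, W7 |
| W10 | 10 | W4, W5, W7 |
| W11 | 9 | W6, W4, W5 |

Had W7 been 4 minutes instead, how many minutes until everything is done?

As given, the longest chain is W4→W5→W8→W9 = 5+3+9+9 = 26, so the finish is 26 minutes.
The longest path through W7 is only 19 minutes, so W7 has float 7.
That remains the longest chain; total 26 minutes.

26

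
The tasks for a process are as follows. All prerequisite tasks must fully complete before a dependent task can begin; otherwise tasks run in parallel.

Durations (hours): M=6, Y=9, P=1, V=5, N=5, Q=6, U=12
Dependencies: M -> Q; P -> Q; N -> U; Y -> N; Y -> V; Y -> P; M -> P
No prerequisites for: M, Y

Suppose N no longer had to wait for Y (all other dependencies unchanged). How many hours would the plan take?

Before: longest chain Y→N→U = 9+5+12 = 26, finish 26.
Without Y→N, N's earliest start moves from 9 to 0.
New critical path: N→U = 5+12 = 17 ⇒ 17 hours.

17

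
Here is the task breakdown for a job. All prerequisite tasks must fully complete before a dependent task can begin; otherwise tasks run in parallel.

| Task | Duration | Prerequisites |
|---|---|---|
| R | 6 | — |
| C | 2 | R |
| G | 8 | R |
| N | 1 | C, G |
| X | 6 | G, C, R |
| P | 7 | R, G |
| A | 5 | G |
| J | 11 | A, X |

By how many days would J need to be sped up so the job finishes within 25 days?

6

Current finish: 31 days; target: 25.
J is on every critical path, so each day cut from J cuts the finish by one (this holds down to a finish of 21).
Need 31 − 25 = 6 days off J → J becomes 5 days, finish becomes 25.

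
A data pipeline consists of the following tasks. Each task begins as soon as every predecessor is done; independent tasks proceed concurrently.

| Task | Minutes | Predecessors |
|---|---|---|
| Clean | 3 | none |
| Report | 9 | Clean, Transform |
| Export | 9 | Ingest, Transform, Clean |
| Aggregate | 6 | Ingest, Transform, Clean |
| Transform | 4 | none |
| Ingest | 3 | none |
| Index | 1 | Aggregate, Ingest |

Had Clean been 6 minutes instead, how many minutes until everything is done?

As given, the longest chain is Transform→Export = 4+9 = 13, so the finish is 13 minutes.
The longest path through Clean is only 12 minutes, so Clean has float 1.
New critical path: Clean→Export = 6+9 = 15 ⇒ 15 minutes.

15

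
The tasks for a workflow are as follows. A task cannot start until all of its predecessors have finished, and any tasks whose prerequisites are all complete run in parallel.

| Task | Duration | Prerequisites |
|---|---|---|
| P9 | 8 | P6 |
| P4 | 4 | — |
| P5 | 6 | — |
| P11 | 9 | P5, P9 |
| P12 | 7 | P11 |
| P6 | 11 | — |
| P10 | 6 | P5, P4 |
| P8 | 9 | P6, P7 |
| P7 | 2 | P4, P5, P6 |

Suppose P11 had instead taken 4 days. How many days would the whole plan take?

As given, the longest chain is P6→P9→P11→P12 = 11+8+9+7 = 35, so the finish is 35 days.
P11 lies on that path, so at 4 days the path becomes 30 days.
No other chain overtakes it, so the finish is 30 days.

30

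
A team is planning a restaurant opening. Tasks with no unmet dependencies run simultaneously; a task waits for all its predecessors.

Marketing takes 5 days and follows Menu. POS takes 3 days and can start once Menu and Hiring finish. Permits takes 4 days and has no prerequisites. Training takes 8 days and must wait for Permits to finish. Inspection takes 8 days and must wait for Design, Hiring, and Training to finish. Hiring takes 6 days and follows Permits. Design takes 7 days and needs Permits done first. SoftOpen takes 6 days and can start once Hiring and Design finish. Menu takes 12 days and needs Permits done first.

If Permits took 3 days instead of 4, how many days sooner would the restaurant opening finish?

1

Baseline: Permits→Menu→Marketing = 4+12+5 = 21 → 21 days.
Permits lies on that path, so at 3 days the path becomes 20 days.
That remains the longest chain; total 20 days.
Change in finish: 20 − 21 = -1 days.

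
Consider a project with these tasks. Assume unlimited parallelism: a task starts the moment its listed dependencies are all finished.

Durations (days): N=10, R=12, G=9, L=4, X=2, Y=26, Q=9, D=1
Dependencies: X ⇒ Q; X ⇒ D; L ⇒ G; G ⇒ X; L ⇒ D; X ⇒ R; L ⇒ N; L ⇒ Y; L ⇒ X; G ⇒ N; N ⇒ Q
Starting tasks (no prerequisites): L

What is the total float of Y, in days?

L→G→N→Q = 4+9+10+9 = 32 sets the makespan at 32 days.
Y finishes as early as 30 and must finish by 32.
So Y can slip 32 − 30 = 2 days.

2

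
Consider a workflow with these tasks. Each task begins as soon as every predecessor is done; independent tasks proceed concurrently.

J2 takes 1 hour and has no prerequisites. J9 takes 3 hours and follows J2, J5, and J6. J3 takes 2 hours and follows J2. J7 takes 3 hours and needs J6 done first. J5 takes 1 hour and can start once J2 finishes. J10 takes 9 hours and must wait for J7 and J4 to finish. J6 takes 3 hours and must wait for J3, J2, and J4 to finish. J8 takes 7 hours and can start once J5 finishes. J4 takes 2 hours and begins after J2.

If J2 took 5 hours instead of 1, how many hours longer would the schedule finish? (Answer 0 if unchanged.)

As given, the longest chain is J2→J3→J6→J7→J10 = 1+2+3+3+9 = 18, so the finish is 18 hours.
J2 is on the critical path; changing it to 5 makes that path 22 hours.
No other chain overtakes it, so the finish is 22 hours.
Change in finish: 22 − 18 = +4 hours.

4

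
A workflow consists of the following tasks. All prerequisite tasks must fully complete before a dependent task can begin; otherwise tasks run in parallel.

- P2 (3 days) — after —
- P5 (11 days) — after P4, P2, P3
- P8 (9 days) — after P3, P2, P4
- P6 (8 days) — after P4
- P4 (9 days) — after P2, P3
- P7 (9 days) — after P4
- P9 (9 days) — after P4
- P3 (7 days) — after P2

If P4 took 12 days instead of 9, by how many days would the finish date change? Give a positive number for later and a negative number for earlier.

Baseline: P2→P3→P4→P5 = 3+7+9+11 = 30 → 30 days.
Since P4 is critical, the +3 change carries straight to that chain (now 33 days).
That remains the longest chain; total 33 days.
Change in finish: 33 − 30 = +3 days.

3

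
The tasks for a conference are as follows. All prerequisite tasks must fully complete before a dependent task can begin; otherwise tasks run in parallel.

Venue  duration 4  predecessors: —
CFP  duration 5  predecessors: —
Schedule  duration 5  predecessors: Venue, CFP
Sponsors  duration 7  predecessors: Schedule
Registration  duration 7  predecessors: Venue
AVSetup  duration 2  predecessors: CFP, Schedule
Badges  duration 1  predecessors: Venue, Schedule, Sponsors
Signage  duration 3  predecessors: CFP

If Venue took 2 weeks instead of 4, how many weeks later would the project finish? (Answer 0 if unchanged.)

As given, the longest chain is CFP→Schedule→Sponsors→Badges = 5+5+7+1 = 18, so the finish is 18 weeks.
Venue has 1 week of float (longest path through it is 17).
No other chain overtakes it, so the finish is 18 weeks.
Change in finish: 18 − 18 = +0 weeks.

0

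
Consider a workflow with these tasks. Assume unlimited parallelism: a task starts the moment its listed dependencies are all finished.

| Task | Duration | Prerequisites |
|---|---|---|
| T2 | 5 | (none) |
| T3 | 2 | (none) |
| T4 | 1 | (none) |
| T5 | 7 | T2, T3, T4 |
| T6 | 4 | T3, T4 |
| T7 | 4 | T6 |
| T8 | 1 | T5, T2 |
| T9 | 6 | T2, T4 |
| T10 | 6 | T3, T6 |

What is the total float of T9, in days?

T2→T5→T8 = 5+7+1 = 13 sets the makespan at 13 days.
T9 finishes as early as 11 and must finish by 13.
So T9 can slip 13 − 11 = 2 days.

2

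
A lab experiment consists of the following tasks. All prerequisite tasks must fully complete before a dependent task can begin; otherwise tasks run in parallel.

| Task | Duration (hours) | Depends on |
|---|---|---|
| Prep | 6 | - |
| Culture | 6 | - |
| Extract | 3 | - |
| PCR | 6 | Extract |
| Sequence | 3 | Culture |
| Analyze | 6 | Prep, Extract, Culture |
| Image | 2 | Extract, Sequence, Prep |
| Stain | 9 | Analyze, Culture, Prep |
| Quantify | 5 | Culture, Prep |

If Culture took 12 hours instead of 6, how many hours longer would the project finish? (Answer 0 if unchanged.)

6

Baseline: Culture→Analyze→Stain = 6+6+9 = 21 → 21 hours.
Culture is on the critical path; changing it to 12 makes that path 27 hours.
The critical path is still Culture→Analyze→Stain; finish is now 27 hours.
Change in finish: 27 − 21 = +6 hours.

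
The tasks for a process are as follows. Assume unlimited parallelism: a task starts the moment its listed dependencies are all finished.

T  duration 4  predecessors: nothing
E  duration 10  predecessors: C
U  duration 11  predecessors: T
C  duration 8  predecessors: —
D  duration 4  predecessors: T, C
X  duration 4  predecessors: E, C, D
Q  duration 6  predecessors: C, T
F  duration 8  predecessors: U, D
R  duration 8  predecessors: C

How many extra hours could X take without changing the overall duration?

T→U→F = 4+11+8 = 23 sets the makespan at 23 hours.
Longest path through X: 22 hours (earliest finish 22, latest finish 23).
Float = 23 − 22 = 1.

1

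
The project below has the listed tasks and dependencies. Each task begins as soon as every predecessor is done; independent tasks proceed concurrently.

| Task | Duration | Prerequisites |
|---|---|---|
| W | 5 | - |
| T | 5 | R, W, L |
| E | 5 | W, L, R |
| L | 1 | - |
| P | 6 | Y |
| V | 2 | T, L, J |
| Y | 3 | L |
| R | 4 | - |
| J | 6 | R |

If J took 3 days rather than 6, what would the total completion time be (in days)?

Baseline: R→J→V = 4+6+2 = 12 → 12 days.
Since J is critical, the -3 change carries straight to that chain (now 9 days).
New critical path: W→T→V = 5+5+2 = 12 ⇒ 12 days.

12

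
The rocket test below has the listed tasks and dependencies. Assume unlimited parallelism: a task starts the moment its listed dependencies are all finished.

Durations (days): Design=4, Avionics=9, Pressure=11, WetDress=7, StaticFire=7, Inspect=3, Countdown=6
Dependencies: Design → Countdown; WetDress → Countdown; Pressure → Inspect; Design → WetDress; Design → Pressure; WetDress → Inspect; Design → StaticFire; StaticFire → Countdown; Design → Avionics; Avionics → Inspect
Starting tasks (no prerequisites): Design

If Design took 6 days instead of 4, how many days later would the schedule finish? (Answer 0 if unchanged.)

Critical path before the change: Design→Pressure→Inspect = 4+11+3 = 18 giving 18 days.
Since Design is critical, the +2 change carries straight to that chain (now 20 days).
No other chain overtakes it, so the finish is 20 days.
Change in finish: 20 − 18 = +2 days.

2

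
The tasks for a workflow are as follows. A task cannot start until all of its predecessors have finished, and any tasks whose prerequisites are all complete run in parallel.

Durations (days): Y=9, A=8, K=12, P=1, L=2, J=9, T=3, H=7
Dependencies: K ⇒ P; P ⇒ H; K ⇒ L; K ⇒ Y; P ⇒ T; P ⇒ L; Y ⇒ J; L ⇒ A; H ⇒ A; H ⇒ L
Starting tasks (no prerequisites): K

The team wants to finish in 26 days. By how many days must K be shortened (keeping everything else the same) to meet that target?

Current finish: 30 days; target: 26.
K is on every critical path, so each day cut from K cuts the finish by one (this holds down to a finish of 19).
Need 30 − 26 = 4 days off K → K becomes 8 days, finish becomes 26.

4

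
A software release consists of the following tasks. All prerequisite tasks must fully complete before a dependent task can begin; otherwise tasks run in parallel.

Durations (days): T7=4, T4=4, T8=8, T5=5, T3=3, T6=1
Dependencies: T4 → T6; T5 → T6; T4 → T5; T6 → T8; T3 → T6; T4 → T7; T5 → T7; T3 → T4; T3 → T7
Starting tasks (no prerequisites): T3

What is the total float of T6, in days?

0

T3→T4→T5→T6→T8 = 3+4+5+1+8 = 21 sets the makespan at 21 days.
Longest path through T6: 21 days (earliest finish 13, latest finish 13).
Slack of T6 = 12 − 12 = 0 days.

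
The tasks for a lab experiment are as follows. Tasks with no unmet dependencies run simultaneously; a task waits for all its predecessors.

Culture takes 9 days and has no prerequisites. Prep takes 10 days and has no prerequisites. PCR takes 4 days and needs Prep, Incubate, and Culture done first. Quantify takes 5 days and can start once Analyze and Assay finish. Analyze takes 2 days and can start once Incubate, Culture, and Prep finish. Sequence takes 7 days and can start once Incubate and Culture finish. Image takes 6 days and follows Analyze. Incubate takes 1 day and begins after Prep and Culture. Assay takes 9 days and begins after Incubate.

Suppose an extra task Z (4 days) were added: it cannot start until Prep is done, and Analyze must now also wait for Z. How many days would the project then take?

25

Originally the project takes 25 days.
With Z inserted, Analyze now waits for max(Incubate, Culture, Prep, Z).
New critical path: Prep→Incubate→Assay→Quantify = 10+1+9+5 = 25 ⇒ 25 days.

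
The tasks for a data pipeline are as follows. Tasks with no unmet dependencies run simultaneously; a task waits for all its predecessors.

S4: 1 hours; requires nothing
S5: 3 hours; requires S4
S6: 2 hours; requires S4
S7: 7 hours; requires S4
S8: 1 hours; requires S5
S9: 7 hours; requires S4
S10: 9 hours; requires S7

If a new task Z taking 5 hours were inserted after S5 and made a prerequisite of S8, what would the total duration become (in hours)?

17

Originally the job takes 17 hours.
With Z inserted, S8 now waits for max(S5, Z).
New critical path: S4→S7→S10 = 1+7+9 = 17 ⇒ 17 hours.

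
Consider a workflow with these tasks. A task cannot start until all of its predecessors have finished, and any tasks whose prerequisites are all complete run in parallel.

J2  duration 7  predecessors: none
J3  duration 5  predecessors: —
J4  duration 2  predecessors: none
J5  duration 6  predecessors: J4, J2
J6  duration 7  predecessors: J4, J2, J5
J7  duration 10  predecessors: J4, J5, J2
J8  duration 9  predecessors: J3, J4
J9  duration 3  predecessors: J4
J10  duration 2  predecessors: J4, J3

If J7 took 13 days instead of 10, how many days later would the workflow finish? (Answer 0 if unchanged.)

3

Actual critical path: J2→J5→J7 = 7+6+10 = 23 ⇒ 23 days.
Since J7 is critical, the +3 change carries straight to that chain (now 26 days).
That remains the longest chain; total 26 days.
Change in finish: 26 − 23 = +3 days.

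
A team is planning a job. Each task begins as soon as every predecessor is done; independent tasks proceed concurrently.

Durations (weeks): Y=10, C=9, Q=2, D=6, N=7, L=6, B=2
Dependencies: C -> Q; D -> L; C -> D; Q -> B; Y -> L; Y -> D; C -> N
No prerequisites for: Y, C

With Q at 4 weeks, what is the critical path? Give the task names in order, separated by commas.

Y, D, L

Baseline: Y→D→L = 10+6+6 = 22 → 22 weeks.
The longest path through Q is only 13 weeks, so Q has float 9.
That remains the longest chain; total 22 weeks.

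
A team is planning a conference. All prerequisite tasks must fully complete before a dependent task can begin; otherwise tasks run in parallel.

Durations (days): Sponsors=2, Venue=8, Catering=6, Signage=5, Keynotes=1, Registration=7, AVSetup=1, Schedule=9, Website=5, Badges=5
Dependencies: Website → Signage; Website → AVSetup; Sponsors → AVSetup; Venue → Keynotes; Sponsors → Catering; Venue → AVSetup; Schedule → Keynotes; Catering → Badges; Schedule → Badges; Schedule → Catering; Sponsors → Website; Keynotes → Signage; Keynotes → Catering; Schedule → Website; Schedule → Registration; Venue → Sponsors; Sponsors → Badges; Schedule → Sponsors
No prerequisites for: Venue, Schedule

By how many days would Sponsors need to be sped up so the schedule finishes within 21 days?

1

Current finish: 22 days; target: 21.
Sponsors is on every critical path, so each day cut from Sponsors cuts the finish by one (this holds down to a finish of 21).
Need 22 − 21 = 1 day off Sponsors → Sponsors becomes 1 day, finish becomes 21.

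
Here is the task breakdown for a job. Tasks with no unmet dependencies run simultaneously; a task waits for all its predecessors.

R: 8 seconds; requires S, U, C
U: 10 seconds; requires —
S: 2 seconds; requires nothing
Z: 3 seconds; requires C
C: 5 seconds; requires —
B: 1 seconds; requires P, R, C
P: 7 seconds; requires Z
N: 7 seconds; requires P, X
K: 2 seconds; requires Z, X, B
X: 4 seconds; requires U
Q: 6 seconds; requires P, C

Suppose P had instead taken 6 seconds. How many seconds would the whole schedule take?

Actual critical path: C→Z→P→N = 5+3+7+7 = 22 ⇒ 22 seconds.
P lies on that path, so at 6 seconds the path becomes 21 seconds.
That remains the longest chain; total 21 seconds.

21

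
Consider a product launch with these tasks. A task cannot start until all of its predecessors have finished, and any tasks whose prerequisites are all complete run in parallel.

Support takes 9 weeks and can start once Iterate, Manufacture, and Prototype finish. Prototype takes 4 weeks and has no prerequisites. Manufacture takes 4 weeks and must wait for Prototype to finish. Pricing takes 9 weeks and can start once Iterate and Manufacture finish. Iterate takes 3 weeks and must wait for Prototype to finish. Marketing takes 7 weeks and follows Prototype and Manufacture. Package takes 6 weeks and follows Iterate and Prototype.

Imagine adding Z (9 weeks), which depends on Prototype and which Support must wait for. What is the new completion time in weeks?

Originally the product launch takes 17 weeks.
With Z inserted, Support now waits for max(Iterate, Manufacture, Prototype, Z).
New critical path: Prototype→Z→Support = 4+9+9 = 22 ⇒ 22 weeks.

22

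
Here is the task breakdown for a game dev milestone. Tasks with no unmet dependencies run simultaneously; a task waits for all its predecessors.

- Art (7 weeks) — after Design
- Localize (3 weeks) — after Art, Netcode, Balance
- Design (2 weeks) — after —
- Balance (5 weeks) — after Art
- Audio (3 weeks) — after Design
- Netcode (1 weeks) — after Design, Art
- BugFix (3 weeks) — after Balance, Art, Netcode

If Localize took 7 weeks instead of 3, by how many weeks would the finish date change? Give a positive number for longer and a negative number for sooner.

Baseline: Design→Art→Balance→Localize = 2+7+5+3 = 17 → 17 weeks.
Localize lies on that path, so at 7 weeks the path becomes 21 weeks.
That remains the longest chain; total 21 weeks.
Change in finish: 21 − 17 = +4 weeks.

4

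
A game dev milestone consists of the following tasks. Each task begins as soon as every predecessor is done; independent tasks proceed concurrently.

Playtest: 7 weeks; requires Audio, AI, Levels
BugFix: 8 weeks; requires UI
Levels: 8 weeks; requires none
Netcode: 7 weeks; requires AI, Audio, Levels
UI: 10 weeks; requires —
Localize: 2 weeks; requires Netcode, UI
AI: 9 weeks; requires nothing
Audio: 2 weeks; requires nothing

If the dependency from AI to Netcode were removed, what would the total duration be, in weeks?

Original critical path: AI→Netcode→Localize = 9+7+2 = 18 ⇒ 18 weeks.
Without AI→Netcode, Netcode's earliest start moves from 9 to 8.
New critical path: UI→BugFix = 10+8 = 18 ⇒ 18 weeks.

18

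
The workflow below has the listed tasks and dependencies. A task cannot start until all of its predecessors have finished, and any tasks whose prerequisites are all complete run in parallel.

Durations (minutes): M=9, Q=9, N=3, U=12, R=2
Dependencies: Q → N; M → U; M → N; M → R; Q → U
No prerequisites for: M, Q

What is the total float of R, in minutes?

M→U = 9+12 = 21 sets the makespan at 21 minutes.
R finishes as early as 11 and must finish by 21.
Float = 21 − 11 = 10.

10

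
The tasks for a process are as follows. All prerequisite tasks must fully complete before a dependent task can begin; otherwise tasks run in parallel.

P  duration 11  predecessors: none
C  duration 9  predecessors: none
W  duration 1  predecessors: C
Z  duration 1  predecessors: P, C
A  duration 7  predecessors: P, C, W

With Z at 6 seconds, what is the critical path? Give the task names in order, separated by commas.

P, A

Critical path before the change: P→A = 11+7 = 18 giving 18 seconds.
Z is off the critical path — its longest chain is 12 seconds, giving 6 of slack.
The critical path is still P→A; finish is now 18 seconds.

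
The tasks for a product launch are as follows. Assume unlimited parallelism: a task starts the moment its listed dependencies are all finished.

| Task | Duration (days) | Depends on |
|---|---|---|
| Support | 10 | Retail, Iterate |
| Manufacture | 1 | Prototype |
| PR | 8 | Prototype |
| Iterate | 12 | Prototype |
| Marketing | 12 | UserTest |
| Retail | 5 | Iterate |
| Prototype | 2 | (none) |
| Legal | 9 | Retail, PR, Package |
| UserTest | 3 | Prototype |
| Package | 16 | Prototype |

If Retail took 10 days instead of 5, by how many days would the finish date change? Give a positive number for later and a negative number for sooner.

Actual critical path: Prototype→Iterate→Retail→Support = 2+12+5+10 = 29 ⇒ 29 days.
Retail is on the critical path; changing it to 10 makes that path 34 days.
The critical path is still Prototype→Iterate→Retail→Support; finish is now 34 days.
Change in finish: 34 − 29 = +5 days.

5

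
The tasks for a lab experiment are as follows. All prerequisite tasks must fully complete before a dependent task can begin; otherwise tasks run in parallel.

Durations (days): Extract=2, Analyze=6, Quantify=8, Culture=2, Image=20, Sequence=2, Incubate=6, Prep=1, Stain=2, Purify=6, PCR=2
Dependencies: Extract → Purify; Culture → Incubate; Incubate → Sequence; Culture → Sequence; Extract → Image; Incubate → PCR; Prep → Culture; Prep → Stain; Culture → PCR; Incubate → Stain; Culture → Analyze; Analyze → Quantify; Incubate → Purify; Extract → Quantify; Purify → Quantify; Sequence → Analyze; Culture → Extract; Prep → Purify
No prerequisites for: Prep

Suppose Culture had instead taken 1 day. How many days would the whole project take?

Critical path before the change: Prep→Culture→Incubate→Sequence→Analyze→Quantify = 1+2+6+2+6+8 = 25 giving 25 days.
Since Culture is critical, the -1 change carries straight to that chain (now 24 days).
That remains the longest chain; total 24 days.

24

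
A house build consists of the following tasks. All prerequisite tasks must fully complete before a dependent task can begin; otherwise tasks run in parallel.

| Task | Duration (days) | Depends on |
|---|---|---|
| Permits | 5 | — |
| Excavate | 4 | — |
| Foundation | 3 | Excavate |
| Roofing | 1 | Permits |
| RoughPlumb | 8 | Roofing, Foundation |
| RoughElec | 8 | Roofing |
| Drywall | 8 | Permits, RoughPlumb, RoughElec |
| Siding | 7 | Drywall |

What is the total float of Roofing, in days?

1

Critical path: Excavate→Foundation→RoughPlumb→Drywall→Siding = 4+3+8+8+7 = 30, so the finish is 30 days.
The longest chain containing Roofing totals 29 days.
So Roofing can slip 7 − 6 = 1 day.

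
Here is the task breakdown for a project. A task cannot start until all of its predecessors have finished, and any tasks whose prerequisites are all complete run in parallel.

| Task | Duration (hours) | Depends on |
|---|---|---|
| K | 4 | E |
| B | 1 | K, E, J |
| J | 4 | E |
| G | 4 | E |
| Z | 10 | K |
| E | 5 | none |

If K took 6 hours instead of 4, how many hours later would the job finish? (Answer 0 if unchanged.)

2

Critical path before the change: E→K→Z = 5+4+10 = 19 giving 19 hours.
Since K is critical, the +2 change carries straight to that chain (now 21 hours).
The critical path is still E→K→Z; finish is now 21 hours.
Change in finish: 21 − 19 = +2 hours.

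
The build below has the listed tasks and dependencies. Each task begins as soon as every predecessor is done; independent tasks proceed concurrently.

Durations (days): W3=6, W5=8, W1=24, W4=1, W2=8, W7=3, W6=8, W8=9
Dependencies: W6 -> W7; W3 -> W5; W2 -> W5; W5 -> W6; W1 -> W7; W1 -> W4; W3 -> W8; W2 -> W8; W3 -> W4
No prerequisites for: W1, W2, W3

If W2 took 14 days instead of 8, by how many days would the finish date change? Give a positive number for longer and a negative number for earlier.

Critical path before the change: W2→W5→W6→W7 = 8+8+8+3 = 27 giving 27 days.
W2 is on the critical path; changing it to 14 makes that path 33 days.
That remains the longest chain; total 33 days.
Change in finish: 33 − 27 = +6 days.

6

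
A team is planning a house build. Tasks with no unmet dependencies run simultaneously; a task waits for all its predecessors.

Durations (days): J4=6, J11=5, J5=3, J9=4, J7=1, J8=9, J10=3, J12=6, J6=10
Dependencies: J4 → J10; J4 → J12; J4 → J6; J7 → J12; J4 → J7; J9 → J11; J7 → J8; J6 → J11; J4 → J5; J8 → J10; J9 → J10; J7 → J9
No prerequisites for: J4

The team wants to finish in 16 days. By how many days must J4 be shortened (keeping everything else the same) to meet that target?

Current finish: 21 days; target: 16.
J4 is on every critical path, so each day cut from J4 cuts the finish by one (this holds down to a finish of 16).
Need 21 − 16 = 5 days off J4 → J4 becomes 1 day, finish becomes 16.

5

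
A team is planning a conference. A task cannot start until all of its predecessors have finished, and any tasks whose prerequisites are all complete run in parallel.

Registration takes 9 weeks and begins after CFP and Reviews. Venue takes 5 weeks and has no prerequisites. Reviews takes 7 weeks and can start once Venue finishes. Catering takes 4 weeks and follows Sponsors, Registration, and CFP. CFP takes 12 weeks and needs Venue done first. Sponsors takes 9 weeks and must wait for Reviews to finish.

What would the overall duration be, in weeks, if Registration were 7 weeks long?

Baseline: Venue→CFP→Registration→Catering = 5+12+9+4 = 30 → 30 weeks.
Registration lies on that path, so at 7 weeks the path becomes 28 weeks.
That remains the longest chain; total 28 weeks.

28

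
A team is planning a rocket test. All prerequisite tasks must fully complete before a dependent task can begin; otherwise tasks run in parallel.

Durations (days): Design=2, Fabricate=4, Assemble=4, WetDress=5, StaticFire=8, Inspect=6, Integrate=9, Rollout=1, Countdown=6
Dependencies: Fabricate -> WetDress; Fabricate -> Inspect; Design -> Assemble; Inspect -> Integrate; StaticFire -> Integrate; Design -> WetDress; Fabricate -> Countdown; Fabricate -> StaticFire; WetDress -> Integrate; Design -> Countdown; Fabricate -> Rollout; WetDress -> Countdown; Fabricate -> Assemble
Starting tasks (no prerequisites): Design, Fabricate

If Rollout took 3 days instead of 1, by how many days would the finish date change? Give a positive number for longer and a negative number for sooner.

The binding path is Fabricate→StaticFire→Integrate = 4+8+9 = 21; finish at 21 days.
Rollout has 16 days of float (longest path through it is 5).
The critical path is still Fabricate→StaticFire→Integrate; finish is now 21 days.
Change in finish: 21 − 21 = +0 days.

0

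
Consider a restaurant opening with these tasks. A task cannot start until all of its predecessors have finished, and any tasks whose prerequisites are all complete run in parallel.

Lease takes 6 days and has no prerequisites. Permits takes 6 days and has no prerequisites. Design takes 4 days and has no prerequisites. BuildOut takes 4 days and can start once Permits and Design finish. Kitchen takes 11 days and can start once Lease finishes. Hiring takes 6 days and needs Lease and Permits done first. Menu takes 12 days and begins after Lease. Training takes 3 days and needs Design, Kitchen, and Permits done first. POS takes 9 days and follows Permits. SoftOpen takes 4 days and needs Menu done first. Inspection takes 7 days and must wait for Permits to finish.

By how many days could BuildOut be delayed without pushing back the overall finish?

Lease→Menu→SoftOpen = 6+12+4 = 22 sets the makespan at 22 days.
Longest path through BuildOut: 10 days (earliest finish 10, latest finish 22).
Float = 22 − 10 = 12.

12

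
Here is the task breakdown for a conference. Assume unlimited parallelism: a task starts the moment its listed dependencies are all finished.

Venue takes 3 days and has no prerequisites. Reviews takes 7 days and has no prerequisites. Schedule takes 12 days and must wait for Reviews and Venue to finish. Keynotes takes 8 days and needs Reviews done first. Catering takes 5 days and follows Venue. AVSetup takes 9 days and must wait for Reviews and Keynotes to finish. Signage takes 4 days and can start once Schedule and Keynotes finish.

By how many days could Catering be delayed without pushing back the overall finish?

16

Reviews→Keynotes→AVSetup = 7+8+9 = 24 sets the makespan at 24 days.
Longest path through Catering: 8 days (earliest finish 8, latest finish 24).
Float = 24 − 8 = 16.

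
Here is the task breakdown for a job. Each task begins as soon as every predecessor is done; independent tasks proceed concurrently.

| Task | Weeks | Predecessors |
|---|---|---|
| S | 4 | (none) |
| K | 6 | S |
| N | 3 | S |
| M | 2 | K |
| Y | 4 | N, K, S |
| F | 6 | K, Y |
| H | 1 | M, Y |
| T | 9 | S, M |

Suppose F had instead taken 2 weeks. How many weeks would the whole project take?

The binding path is S→K→M→T = 4+6+2+9 = 21; finish at 21 weeks.
F has 1 week of float (longest path through it is 20).
The critical path is still S→K→M→T; finish is now 21 weeks.

21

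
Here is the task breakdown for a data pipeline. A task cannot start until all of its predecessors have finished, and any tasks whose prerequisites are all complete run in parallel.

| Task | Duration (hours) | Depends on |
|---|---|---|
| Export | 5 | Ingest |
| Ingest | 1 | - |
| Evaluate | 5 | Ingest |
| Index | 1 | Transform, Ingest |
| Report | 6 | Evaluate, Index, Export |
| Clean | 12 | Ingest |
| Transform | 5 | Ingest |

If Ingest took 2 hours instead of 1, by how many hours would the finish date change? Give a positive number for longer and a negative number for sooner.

As given, the longest chain is Ingest→Clean = 1+12 = 13, so the finish is 13 hours.
Ingest lies on that path, so at 2 hours the path becomes 14 hours.
That remains the longest chain; total 14 hours.
Change in finish: 14 − 13 = +1 hours.

1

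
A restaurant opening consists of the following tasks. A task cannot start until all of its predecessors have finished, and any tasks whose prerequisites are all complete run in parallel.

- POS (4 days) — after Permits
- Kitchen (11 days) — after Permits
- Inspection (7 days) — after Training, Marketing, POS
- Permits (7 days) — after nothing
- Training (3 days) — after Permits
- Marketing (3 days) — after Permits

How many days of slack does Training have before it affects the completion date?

1

The longest chain is Permits→Kitchen = 7+11 = 18; overall finish 18 days.
Longest path through Training: 17 days (earliest finish 10, latest finish 11).
So Training can slip 11 − 10 = 1 day.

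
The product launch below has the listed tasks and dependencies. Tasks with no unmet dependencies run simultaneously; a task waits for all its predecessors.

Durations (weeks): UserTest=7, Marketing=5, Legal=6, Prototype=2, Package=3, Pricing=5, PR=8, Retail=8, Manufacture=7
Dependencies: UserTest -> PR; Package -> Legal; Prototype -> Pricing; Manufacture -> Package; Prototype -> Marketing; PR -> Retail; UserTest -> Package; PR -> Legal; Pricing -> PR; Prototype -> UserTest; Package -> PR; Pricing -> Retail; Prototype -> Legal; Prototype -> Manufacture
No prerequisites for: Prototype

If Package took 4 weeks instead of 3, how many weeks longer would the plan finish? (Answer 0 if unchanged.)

Critical path before the change: Prototype→UserTest→Package→PR→Retail = 2+7+3+8+8 = 28 giving 28 weeks.
Package is on the critical path; changing it to 4 makes that path 29 weeks.
No other chain overtakes it, so the finish is 29 weeks.
Change in finish: 29 − 28 = +1 weeks.

1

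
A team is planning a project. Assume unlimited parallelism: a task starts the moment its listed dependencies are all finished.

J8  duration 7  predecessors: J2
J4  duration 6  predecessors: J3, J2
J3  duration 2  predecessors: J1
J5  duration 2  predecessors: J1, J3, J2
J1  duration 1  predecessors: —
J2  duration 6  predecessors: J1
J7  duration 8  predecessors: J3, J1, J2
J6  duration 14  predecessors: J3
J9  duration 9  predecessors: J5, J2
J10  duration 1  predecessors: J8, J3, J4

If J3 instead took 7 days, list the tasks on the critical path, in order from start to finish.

J1, J3, J6

The binding path is J1→J2→J5→J9 = 1+6+2+9 = 18; finish at 18 days.
The longest path through J3 is only 17 days, so J3 has float 1.
New critical path: J1→J3→J6 = 1+7+14 = 22 ⇒ 22 days.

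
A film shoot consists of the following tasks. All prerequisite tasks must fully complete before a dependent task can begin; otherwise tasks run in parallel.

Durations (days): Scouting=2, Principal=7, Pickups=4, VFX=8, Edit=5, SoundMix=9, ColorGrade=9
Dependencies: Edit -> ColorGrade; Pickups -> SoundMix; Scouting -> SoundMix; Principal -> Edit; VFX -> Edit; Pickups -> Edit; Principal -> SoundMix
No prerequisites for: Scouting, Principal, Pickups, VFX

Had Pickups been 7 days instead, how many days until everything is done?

Critical path before the change: VFX→Edit→ColorGrade = 8+5+9 = 22 giving 22 days.
The longest path through Pickups is only 18 days, so Pickups has float 4.
No other chain overtakes it, so the finish is 22 days.

22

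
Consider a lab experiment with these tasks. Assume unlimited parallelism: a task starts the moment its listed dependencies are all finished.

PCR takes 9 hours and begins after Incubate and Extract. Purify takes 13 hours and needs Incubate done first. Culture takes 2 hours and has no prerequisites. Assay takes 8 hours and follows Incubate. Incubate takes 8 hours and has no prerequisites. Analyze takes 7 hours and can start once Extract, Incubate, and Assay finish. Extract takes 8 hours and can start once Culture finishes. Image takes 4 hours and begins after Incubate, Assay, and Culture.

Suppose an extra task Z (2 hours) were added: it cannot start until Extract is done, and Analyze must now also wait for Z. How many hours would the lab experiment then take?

Originally the lab experiment takes 23 hours.
With Z inserted, Analyze now waits for max(Extract, Incubate, Assay, Z).
New critical path: Incubate→Assay→Analyze = 8+8+7 = 23 ⇒ 23 hours.

23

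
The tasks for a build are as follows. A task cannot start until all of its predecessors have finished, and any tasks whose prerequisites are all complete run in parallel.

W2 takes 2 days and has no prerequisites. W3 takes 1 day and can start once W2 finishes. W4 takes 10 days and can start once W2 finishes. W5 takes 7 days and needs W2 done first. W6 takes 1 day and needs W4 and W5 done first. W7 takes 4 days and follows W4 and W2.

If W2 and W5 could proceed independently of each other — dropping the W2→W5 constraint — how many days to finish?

With the dependency in place, W2→W4→W7 = 2+10+4 = 16 sets the finish at 16 days.
Without W2→W5, W5's earliest start moves from 2 to 0.
After: W2→W4→W7 = 2+10+4 = 16 → 16 days.

16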